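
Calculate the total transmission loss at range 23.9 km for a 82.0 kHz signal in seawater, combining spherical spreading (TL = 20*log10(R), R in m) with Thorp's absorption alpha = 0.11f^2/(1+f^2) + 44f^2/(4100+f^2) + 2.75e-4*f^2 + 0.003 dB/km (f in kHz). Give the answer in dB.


787.73 dB


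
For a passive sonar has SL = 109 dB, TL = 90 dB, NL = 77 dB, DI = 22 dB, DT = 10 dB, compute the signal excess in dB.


-46 dB


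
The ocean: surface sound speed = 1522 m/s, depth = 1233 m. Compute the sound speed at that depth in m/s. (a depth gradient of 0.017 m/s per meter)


c = 1522 + 0.017 * 1233 = 1542.961

1542.961 m/s


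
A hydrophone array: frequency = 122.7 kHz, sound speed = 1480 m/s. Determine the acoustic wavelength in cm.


1.21 cm


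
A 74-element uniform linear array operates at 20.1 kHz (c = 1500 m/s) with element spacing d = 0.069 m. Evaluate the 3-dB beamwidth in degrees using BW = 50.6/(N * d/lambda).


0.74 deg


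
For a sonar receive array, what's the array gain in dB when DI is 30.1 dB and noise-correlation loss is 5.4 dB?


AG = DI - L_corr = 30.1 - 5.4 = 24.7

24.7 dB


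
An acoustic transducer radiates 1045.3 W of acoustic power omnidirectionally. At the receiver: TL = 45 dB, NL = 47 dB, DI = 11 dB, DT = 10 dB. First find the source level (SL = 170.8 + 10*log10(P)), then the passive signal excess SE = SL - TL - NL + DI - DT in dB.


Step 1: SL = 170.8 + 10*log10(1045.3) = 200.99 dB
Step 2: SE = SL - TL - NL + DI - DT = 200.99 - 45 - 47 + 11 - 10 = 109.99

109.99 dB


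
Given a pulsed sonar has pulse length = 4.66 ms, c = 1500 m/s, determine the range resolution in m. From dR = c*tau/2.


dR = c*tau/2 = 1500 * 4.66e-3 / 2 = 3.495

3.495 m


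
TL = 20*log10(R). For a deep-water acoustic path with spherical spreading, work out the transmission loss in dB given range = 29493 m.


TL = 20*log10(29493) = 89.39

89.39 dB


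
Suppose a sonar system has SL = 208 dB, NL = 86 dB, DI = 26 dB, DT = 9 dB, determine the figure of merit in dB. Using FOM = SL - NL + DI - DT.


139 dB


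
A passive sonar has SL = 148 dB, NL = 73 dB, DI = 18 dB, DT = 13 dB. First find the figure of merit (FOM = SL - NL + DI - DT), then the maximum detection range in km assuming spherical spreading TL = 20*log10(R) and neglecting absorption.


Step 1: FOM = SL - NL + DI - DT = 148 - 73 + 18 - 13 = 80 dB
Step 2: at max range FOM = TL = 20*log10(R), so R = 10^(80/20) = 10000.0 m = 10.0 km

10.0 km


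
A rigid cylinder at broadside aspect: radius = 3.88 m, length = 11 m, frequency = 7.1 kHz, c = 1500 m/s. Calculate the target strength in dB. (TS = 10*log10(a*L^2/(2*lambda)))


lambda = 1500/7100 = 0.21127 m
TS = 10*log10(3.88*11^2/(2*0.21127)) = 30.46

30.46 dB


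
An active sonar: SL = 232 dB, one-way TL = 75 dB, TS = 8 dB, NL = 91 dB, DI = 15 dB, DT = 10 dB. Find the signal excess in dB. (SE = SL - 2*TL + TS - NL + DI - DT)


SE = SL - 2*TL + TS - NL + DI - DT = 232 - 2*75 + (8) - 91 + 15 - 10 = 4

4 dB


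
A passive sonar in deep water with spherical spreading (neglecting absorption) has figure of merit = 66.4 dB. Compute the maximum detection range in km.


2.09 km


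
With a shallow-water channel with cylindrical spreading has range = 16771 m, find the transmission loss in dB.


42.25 dB


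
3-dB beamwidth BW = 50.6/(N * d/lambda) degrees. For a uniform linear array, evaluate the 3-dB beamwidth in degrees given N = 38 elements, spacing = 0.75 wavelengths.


BW = 50.6 / (38 * 0.75) = 50.6 / 28.5 = 1.78

1.78 deg


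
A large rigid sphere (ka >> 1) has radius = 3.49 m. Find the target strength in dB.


TS = 10*log10(3.49^2 / 4) = 10*log10(3.045025) = 4.84

4.84 dB


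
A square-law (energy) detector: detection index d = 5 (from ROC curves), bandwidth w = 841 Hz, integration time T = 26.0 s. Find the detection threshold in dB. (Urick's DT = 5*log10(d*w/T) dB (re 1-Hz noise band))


11.04 dB


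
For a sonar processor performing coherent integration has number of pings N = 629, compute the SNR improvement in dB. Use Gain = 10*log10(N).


27.99 dB


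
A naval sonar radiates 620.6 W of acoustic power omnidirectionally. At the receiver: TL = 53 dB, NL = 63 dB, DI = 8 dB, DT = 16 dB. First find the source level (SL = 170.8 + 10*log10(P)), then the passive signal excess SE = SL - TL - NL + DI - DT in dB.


Step 1: SL = 170.8 + 10*log10(620.6) = 198.73 dB
Step 2: SE = SL - TL - NL + DI - DT = 198.73 - 53 - 63 + 8 - 16 = 74.73

74.73 dB


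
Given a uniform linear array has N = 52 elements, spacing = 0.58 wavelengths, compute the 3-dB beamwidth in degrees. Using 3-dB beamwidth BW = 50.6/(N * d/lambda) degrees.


1.68 deg


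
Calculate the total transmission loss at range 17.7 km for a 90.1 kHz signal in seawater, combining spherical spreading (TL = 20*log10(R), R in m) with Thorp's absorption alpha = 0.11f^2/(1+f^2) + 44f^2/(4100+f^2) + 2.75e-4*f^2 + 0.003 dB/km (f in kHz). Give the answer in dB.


Step 1 (Thorp): alpha = 0.11*8118.01/(1+8118.01) + 44*8118.01/(4100+8118.01) + 2.75e-4*8118.01 + 0.003 = 31.5804 dB/km
Step 2: TL_spread = 20*log10(17700) = 84.96 dB
Step 3: TL_abs = alpha*R = 31.5804 * 17.7 = 558.97 dB
Step 4: TL_total = 84.96 + 558.97 = 643.93

643.93 dB


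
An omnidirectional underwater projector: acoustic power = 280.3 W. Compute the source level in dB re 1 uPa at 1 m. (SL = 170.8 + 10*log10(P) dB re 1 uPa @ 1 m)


195.28 dB


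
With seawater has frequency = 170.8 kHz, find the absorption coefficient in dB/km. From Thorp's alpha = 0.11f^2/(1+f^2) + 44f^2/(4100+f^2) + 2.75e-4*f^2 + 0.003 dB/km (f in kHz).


46.714 dB/km


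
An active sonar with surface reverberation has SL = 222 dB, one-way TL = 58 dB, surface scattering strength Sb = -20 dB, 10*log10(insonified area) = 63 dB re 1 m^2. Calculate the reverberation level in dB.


RL = SL - 2*TL + Sb + 10*log10(A) = 222 - 2*58 + (-20) + 63 = 149

149 dB


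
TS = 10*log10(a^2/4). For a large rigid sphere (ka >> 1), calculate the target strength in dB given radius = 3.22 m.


4.14 dB


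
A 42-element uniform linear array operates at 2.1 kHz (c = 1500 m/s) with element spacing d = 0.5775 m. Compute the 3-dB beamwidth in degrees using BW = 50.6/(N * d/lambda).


1.49 deg


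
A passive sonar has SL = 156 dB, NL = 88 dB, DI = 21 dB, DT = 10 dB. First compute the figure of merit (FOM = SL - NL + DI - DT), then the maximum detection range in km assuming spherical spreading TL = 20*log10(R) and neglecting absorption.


Step 1: FOM = SL - NL + DI - DT = 156 - 88 + 21 - 10 = 79 dB
Step 2: at max range FOM = TL = 20*log10(R), so R = 10^(79/20) = 8912.51 m = 8.91 km

8.91 km


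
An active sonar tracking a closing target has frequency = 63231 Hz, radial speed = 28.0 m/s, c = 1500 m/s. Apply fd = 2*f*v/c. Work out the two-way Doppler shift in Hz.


2360.62 Hz


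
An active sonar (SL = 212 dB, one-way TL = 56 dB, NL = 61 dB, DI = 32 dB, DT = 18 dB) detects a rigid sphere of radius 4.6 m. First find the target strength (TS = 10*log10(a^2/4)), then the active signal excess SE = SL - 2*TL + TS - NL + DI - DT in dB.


Step 1: TS = 10*log10(4.6^2/4) = 7.23 dB
Step 2: SE = SL - 2*TL + TS - NL + DI - DT = 212 - 2*56 + (7.23) - 61 + 32 - 18 = 60.23

60.23 dB


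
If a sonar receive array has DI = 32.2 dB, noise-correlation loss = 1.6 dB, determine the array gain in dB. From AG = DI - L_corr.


AG = DI - L_corr = 32.2 - 1.6 = 30.6

30.6 dB


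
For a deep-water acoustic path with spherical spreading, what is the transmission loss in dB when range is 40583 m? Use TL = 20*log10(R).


TL = 20*log10(40583) = 92.17

92.17 dB


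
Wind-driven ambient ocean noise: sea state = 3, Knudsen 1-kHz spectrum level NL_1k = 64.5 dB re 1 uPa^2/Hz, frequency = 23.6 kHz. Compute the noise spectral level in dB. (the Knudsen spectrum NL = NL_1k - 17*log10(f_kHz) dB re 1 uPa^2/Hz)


NL = NL_1k - 17*log10(f_kHz) = 64.5 - 17*log10(23.6) = 64.5 - (23.34) = 41.16

41.16 dB


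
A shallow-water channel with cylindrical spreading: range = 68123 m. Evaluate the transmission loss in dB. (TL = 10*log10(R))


TL = 10*log10(68123) = 48.33

48.33 dB


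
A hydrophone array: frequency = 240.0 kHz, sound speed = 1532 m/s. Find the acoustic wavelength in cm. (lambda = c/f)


lambda = c/f = 1532 / 240000 = 0.0064 m = 0.64 cm

0.64 cm


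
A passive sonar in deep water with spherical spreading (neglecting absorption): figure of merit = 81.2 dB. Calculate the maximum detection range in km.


11.48 km


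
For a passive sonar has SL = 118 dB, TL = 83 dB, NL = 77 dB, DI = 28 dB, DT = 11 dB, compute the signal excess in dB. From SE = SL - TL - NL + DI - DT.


SE = SL - TL - NL + DI - DT = 118 - 83 - 77 + 28 - 11 = -25

-25 dB


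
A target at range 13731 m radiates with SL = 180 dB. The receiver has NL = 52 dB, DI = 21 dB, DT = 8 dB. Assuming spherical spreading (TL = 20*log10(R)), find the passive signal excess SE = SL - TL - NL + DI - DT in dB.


Step 1: TL = 20*log10(13731) = 82.75 dB
Step 2: SE = 180 - 82.75 - 52 + 21 - 8 = 58.25

58.25 dB


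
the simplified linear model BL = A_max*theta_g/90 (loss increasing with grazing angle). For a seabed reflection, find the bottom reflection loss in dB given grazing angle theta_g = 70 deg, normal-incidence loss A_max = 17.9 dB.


BL = A_max * theta_g / 90 = 17.9 * 70 / 90 = 13.92

13.92 dB


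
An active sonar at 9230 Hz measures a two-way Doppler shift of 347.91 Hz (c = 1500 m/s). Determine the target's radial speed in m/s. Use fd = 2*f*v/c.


From fd = 2*f*v/c, v = c*fd/(2*f) = 1500 * 347.91 / (2*9230) = 28.27

28.27 m/s


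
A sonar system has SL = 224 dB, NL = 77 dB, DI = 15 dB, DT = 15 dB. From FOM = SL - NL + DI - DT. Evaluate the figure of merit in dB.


FOM = SL - NL + DI - DT = 224 - 77 + 15 - 15 = 147

147 dB


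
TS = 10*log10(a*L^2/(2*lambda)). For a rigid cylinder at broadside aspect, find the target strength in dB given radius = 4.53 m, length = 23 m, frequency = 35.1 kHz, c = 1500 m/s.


lambda = 1500/35100 = 0.04274 m
TS = 10*log10(4.53*23^2/(2*0.04274)) = 44.48

44.48 dB


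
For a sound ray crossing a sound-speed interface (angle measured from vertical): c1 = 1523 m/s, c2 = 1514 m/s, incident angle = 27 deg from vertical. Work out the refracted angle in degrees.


sin(theta2) = (c2/c1)*sin(theta1) = (1514/1523)*sin(27 deg) = 0.45131
theta2 = arcsin(0.45131) = 26.83

26.83 deg


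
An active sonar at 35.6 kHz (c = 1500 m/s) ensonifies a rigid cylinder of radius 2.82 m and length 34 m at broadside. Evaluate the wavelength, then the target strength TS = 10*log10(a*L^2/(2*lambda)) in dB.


Step 1: lambda = c/f = 1500/35600 = 0.04213 m
Step 2: TS = 10*log10(a*L^2/(2*lambda)) = 10*log10(2.82*34^2/(2*0.04213)) = 45.88

45.88 dB


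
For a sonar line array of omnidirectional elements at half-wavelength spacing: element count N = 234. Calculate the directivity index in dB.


23.69 dB


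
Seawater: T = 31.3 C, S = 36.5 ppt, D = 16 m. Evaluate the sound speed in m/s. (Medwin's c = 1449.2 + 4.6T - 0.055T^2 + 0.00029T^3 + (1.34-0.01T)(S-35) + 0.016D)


1549.99 m/s


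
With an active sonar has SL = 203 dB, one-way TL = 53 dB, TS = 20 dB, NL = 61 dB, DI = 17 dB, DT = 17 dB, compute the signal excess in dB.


SE = SL - 2*TL + TS - NL + DI - DT = 203 - 2*53 + (20) - 61 + 17 - 17 = 56

56 dB


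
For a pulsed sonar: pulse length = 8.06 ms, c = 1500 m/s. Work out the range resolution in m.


dR = c*tau/2 = 1500 * 8.06e-3 / 2 = 6.045

6.045 m


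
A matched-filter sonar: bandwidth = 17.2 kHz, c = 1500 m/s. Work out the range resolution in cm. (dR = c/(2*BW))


dR = c/(2*BW) = 1500 / (2 * 17.2e3) = 0.0436 m = 4.36 cm

4.36 cm


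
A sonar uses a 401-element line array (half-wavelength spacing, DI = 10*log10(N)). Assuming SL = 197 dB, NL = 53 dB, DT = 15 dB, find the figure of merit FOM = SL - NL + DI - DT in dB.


Step 1: DI = 10*log10(401) = 26.03 dB
Step 2: FOM = SL - NL + DI - DT = 197 - 53 + 26.03 - 15 = 155.03

155.03 dB


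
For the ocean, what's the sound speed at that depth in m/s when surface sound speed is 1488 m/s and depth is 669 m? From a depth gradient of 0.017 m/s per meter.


1499.373 m/s


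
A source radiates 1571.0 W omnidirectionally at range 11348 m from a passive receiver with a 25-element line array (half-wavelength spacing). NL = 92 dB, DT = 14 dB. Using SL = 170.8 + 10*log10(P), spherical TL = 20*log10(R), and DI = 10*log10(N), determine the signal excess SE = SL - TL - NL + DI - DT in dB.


29.64 dB


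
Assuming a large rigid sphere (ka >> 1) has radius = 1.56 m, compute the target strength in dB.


TS = 10*log10(1.56^2 / 4) = 10*log10(0.6084) = -2.16

-2.16 dB


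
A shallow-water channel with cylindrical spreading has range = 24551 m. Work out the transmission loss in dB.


TL = 10*log10(24551) = 43.9

43.9 dB


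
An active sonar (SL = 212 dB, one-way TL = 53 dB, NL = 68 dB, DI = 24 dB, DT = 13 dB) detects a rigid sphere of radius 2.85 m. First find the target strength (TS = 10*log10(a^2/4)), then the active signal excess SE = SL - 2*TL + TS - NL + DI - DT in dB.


Step 1: TS = 10*log10(2.85^2/4) = 3.08 dB
Step 2: SE = SL - 2*TL + TS - NL + DI - DT = 212 - 2*53 + (3.08) - 68 + 24 - 13 = 52.08

52.08 dB


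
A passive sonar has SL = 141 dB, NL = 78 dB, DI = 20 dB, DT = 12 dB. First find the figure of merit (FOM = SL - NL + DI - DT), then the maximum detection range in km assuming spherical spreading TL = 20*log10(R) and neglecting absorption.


Step 1: FOM = SL - NL + DI - DT = 141 - 78 + 20 - 12 = 71 dB
Step 2: at max range FOM = TL = 20*log10(R), so R = 10^(71/20) = 3548.13 m = 3.55 km

3.55 km


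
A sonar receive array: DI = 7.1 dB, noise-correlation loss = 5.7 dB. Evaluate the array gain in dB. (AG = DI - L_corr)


AG = DI - L_corr = 7.1 - 5.7 = 1.4

1.4 dB


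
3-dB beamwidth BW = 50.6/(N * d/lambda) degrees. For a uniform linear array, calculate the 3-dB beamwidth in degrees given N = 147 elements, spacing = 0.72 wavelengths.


0.48 deg


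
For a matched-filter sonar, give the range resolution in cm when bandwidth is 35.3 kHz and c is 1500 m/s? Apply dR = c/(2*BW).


2.12 cm


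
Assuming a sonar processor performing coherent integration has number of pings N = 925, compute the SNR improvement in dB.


Gain = 10*log10(925) = 29.66

29.66 dB


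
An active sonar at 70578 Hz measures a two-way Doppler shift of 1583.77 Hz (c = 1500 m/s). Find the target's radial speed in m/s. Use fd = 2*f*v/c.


From fd = 2*f*v/c, v = c*fd/(2*f) = 1500 * 1583.77 / (2*70578) = 16.83

16.83 m/s


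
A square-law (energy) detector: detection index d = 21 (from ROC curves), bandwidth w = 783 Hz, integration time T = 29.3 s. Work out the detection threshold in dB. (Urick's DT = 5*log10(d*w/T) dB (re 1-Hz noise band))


13.75 dB


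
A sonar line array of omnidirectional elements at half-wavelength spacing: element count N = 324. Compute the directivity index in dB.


25.11 dB


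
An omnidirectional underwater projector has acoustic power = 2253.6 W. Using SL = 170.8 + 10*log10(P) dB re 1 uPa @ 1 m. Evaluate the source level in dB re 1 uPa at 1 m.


SL = 170.8 + 10*log10(2253.6) = 170.8 + 33.53 = 204.33

204.33 dB


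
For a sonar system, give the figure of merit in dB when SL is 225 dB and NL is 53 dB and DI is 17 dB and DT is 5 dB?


FOM = SL - NL + DI - DT = 225 - 53 + 17 - 5 = 184

184 dB


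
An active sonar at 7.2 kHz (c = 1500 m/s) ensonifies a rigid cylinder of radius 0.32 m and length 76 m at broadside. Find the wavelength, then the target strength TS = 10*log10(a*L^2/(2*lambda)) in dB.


Step 1: lambda = c/f = 1500/7200 = 0.20833 m
Step 2: TS = 10*log10(a*L^2/(2*lambda)) = 10*log10(0.32*76^2/(2*0.20833)) = 36.47

36.47 dB


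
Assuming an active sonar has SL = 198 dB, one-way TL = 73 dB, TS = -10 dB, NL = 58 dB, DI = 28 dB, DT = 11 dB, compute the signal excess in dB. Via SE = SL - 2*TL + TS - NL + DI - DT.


SE = SL - 2*TL + TS - NL + DI - DT = 198 - 2*73 + (-10) - 58 + 28 - 11 = 1

1 dB


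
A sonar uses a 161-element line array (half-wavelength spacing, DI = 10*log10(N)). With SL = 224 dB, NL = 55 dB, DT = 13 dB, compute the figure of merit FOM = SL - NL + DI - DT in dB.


178.07 dB


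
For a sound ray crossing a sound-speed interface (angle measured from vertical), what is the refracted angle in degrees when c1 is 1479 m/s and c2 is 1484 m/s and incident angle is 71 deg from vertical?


sin(theta2) = (c2/c1)*sin(theta1) = (1484/1479)*sin(71 deg) = 0.94872
theta2 = arcsin(0.94872) = 71.57

71.57 deg


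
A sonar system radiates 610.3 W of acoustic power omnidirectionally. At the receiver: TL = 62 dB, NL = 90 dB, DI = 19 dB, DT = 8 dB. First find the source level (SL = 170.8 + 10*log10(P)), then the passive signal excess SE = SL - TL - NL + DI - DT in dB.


Step 1: SL = 170.8 + 10*log10(610.3) = 198.66 dB
Step 2: SE = SL - TL - NL + DI - DT = 198.66 - 62 - 90 + 19 - 8 = 57.66

57.66 dB


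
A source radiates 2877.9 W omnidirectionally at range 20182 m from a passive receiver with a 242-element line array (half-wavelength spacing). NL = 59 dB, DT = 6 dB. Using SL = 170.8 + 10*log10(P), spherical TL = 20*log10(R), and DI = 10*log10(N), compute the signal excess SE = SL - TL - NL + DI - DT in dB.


78.13 dB


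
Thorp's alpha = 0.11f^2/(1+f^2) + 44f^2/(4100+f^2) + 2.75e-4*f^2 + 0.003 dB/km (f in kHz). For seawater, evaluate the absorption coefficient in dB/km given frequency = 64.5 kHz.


23.418 dB/km


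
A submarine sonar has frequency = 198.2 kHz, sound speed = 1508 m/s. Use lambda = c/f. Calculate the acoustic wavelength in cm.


lambda = c/f = 1508 / 198200 = 0.0076 m = 0.76 cm

0.76 cm


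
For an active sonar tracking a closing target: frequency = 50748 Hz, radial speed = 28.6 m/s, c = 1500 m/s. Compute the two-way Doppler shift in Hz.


fd = 2*f*v/c = 2 * 50748 * 28.6 / 1500 = 1935.19

1935.19 Hz


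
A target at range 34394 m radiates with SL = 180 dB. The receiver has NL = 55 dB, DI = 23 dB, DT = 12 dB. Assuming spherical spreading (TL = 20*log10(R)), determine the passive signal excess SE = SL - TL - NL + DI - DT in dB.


45.27 dB


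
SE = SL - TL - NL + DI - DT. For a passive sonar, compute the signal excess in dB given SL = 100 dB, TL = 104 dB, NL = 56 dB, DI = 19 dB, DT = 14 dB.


SE = SL - TL - NL + DI - DT = 100 - 104 - 56 + 19 - 14 = -55

-55 dB


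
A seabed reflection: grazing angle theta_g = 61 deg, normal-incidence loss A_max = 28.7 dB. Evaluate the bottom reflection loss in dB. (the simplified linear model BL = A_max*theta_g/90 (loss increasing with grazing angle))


BL = A_max * theta_g / 90 = 28.7 * 61 / 90 = 19.45

19.45 dB


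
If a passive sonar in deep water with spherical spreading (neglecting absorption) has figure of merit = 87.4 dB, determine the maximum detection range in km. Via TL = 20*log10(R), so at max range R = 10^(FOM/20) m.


23.44 km


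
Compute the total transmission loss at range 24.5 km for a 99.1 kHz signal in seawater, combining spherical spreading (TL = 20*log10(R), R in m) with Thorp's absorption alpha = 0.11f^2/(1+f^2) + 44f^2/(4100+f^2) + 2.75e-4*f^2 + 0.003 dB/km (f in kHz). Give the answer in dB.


Step 1 (Thorp): alpha = 0.11*9820.81/(1+9820.81) + 44*9820.81/(4100+9820.81) + 2.75e-4*9820.81 + 0.003 = 33.8547 dB/km
Step 2: TL_spread = 20*log10(24500) = 87.78 dB
Step 3: TL_abs = alpha*R = 33.8547 * 24.5 = 829.44 dB
Step 4: TL_total = 87.78 + 829.44 = 917.22

917.22 dB


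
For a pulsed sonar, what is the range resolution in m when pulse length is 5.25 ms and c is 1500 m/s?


3.9375 m


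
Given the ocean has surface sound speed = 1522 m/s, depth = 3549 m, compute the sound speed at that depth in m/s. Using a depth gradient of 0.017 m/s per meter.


c = 1522 + 0.017 * 3549 = 1582.333

1582.333 m/s


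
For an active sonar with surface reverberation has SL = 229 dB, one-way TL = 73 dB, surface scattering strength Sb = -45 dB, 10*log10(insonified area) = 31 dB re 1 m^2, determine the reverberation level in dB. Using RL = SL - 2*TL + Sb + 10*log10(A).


RL = SL - 2*TL + Sb + 10*log10(A) = 229 - 2*73 + (-45) + 31 = 69

69 dB


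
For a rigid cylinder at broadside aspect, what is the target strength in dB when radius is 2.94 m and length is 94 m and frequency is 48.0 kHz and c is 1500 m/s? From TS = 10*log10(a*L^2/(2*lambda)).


lambda = 1500/48000 = 0.03125 m
TS = 10*log10(2.94*94^2/(2*0.03125)) = 56.19

56.19 dB


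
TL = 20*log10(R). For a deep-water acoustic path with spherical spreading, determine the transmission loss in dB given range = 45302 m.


TL = 20*log10(45302) = 93.12

93.12 dB


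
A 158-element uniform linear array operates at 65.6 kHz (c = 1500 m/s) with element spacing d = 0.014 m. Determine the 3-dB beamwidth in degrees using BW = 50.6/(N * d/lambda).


0.52 deg


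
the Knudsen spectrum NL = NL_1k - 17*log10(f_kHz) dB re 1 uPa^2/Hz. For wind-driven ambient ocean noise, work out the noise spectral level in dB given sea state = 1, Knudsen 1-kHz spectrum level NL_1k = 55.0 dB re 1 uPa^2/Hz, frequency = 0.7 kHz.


57.63 dB


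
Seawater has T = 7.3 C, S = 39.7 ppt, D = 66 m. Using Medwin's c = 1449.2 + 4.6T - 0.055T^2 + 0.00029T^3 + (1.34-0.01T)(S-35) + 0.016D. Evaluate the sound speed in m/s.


1486.97 m/s


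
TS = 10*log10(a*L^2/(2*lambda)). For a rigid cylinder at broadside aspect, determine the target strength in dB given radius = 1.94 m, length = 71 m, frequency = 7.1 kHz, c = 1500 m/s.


lambda = 1500/7100 = 0.21127 m
TS = 10*log10(1.94*71^2/(2*0.21127)) = 43.64

43.64 dB


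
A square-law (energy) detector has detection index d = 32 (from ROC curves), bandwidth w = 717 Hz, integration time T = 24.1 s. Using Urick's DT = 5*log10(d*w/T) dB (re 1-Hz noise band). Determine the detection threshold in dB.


DT = 5*log10(d*w/T) = 5*log10(32 * 717 / 24.1) = 5*log10(952.03) = 14.89

14.89 dB


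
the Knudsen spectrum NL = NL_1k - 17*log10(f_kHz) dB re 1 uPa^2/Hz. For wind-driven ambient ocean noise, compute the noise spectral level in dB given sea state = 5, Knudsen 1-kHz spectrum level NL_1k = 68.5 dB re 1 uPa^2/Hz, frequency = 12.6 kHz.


49.79 dB


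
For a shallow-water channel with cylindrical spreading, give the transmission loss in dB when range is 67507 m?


48.29 dB


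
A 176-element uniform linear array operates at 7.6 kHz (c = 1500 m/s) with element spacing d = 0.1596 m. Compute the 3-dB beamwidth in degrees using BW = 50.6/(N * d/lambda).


Step 1: lambda = 1500/7600 = 0.19737 m
Step 2: d/lambda = 0.1596/0.19737 = 0.8086
Step 3: BW = 50.6/(N * d/lambda) = 50.6/(176 * 0.8086) = 0.36

0.36 deg


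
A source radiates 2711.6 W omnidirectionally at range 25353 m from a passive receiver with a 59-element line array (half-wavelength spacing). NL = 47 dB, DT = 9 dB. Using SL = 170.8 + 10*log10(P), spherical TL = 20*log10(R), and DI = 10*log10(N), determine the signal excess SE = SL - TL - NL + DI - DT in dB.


Step 1: SL = 170.8 + 10*log10(2711.6) = 205.13 dB
Step 2: TL = 20*log10(25353) = 88.08 dB
Step 3: DI = 10*log10(59) = 17.71 dB
Step 4: SE = SL - TL - NL + DI - DT = 205.13 - 88.08 - 47 + 17.71 - 9 = 78.76

78.76 dB


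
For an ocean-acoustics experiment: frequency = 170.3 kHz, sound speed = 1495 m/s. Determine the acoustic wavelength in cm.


lambda = c/f = 1495 / 170300 = 0.0088 m = 0.88 cm

0.88 cm


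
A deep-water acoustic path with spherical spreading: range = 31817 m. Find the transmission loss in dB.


90.05 dB


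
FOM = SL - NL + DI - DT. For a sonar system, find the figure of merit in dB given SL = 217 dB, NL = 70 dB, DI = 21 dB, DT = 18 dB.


FOM = SL - NL + DI - DT = 217 - 70 + 21 - 18 = 150

150 dB


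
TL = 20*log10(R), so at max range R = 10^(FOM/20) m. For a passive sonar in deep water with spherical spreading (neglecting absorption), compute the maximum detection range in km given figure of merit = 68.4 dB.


At max range FOM = TL, so 20*log10(R) = 68.4
R = 10^(68.4/20) = 2630.27 m = 2.63 km

2.63 km


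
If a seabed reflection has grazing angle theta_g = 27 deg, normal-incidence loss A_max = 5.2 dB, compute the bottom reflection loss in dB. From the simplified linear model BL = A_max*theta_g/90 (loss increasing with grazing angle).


BL = A_max * theta_g / 90 = 5.2 * 27 / 90 = 1.56

1.56 dB


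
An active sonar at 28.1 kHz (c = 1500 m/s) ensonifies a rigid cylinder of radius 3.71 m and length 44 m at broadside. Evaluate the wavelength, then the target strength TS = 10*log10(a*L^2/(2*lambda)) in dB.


Step 1: lambda = c/f = 1500/28100 = 0.05338 m
Step 2: TS = 10*log10(a*L^2/(2*lambda)) = 10*log10(3.71*44^2/(2*0.05338)) = 48.28

48.28 dB


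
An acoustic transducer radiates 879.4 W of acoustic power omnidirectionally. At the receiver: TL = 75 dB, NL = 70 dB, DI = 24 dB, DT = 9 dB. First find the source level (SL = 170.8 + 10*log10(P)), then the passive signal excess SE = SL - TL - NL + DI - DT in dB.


Step 1: SL = 170.8 + 10*log10(879.4) = 200.24 dB
Step 2: SE = SL - TL - NL + DI - DT = 200.24 - 75 - 70 + 24 - 9 = 70.24

70.24 dB


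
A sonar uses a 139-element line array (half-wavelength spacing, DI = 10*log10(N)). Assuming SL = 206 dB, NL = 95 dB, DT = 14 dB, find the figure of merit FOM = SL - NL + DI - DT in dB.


Step 1: DI = 10*log10(139) = 21.43 dB
Step 2: FOM = SL - NL + DI - DT = 206 - 95 + 21.43 - 14 = 118.43

118.43 dB


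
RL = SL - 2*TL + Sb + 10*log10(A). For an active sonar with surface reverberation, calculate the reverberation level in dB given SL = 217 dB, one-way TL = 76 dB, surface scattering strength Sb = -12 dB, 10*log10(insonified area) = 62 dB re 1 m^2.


RL = SL - 2*TL + Sb + 10*log10(A) = 217 - 2*76 + (-12) + 62 = 115

115 dB


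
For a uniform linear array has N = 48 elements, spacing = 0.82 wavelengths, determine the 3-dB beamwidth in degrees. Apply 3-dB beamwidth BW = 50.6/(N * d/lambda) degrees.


BW = 50.6 / (48 * 0.82) = 50.6 / 39.36 = 1.29

1.29 deg


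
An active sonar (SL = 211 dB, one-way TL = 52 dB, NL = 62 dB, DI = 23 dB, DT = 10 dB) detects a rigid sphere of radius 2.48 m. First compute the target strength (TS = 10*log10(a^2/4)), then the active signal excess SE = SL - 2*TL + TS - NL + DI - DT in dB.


Step 1: TS = 10*log10(2.48^2/4) = 1.87 dB
Step 2: SE = SL - 2*TL + TS - NL + DI - DT = 211 - 2*52 + (1.87) - 62 + 23 - 10 = 59.87

59.87 dB


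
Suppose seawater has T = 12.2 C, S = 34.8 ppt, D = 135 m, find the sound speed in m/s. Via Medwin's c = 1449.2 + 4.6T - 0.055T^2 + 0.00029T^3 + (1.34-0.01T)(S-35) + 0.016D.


c = 1449.2 + 4.6*12.2 - 0.055*12.2^2 + 0.00029*12.2^3 + (1.34 - 0.01*12.2)*(34.8 - 35) + 0.016*135 = 1499.58

1499.58 m/s


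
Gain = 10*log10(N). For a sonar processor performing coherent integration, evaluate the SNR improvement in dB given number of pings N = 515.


Gain = 10*log10(515) = 27.12

27.12 dB


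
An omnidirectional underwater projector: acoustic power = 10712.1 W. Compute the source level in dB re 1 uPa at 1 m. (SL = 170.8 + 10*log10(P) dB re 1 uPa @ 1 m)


SL = 170.8 + 10*log10(10712.1) = 170.8 + 40.3 = 211.1

211.1 dB


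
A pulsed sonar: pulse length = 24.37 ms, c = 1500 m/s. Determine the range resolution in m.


dR = c*tau/2 = 1500 * 24.37e-3 / 2 = 18.2775

18.2775 m


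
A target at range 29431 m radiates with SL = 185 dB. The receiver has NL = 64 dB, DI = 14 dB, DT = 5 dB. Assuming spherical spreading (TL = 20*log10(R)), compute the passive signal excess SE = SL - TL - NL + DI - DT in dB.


40.62 dB


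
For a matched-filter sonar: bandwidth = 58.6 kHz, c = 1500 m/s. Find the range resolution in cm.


1.28 cm


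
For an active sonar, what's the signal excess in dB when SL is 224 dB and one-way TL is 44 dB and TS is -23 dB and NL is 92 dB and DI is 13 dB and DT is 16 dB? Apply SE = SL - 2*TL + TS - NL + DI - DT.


SE = SL - 2*TL + TS - NL + DI - DT = 224 - 2*44 + (-23) - 92 + 13 - 16 = 18

18 dB


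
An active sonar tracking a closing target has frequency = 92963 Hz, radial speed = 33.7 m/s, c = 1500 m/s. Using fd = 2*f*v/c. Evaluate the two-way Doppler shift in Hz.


4177.14 Hz


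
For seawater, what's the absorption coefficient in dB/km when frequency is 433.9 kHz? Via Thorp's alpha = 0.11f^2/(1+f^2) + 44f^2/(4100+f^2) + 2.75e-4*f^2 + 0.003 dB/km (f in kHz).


94.949 dB/km


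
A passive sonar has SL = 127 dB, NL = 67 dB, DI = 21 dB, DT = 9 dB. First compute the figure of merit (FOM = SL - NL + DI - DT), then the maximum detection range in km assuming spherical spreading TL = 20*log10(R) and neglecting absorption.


Step 1: FOM = SL - NL + DI - DT = 127 - 67 + 21 - 9 = 72 dB
Step 2: at max range FOM = TL = 20*log10(R), so R = 10^(72/20) = 3981.07 m = 3.98 km

3.98 km


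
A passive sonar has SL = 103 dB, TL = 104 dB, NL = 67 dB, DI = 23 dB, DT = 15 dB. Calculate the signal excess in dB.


SE = SL - TL - NL + DI - DT = 103 - 104 - 67 + 23 - 15 = -60

-60 dB


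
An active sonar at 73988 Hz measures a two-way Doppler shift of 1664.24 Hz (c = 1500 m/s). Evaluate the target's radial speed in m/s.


From fd = 2*f*v/c, v = c*fd/(2*f) = 1500 * 1664.24 / (2*73988) = 16.87

16.87 m/s


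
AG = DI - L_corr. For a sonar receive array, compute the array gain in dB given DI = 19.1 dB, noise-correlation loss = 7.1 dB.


12.0 dB


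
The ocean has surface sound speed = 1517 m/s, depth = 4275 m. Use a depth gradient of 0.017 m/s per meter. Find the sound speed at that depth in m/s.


c = 1517 + 0.017 * 4275 = 1589.675

1589.675 m/s


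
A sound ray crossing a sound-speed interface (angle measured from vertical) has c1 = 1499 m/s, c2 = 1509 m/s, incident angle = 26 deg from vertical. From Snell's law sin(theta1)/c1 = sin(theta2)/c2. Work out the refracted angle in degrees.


sin(theta2) = (c2/c1)*sin(theta1) = (1509/1499)*sin(26 deg) = 0.4413
theta2 = arcsin(0.4413) = 26.19

26.19 deg


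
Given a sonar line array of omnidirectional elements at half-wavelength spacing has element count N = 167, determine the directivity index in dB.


DI = 10*log10(167) = 22.23

22.23 dB


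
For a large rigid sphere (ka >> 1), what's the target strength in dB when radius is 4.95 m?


TS = 10*log10(4.95^2 / 4) = 10*log10(6.125625) = 7.87

7.87 dB


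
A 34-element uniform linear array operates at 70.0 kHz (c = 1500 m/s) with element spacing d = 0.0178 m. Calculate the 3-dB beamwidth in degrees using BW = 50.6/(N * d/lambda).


1.79 deg


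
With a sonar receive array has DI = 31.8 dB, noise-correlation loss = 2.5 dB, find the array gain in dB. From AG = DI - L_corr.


AG = DI - L_corr = 31.8 - 2.5 = 29.3

29.3 dB


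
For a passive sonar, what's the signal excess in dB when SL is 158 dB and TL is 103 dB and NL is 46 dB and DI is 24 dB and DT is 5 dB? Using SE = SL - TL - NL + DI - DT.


SE = SL - TL - NL + DI - DT = 158 - 103 - 46 + 24 - 5 = 28

28 dB


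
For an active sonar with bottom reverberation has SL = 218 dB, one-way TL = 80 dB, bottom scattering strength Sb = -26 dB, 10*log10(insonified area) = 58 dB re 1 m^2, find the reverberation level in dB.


90 dB


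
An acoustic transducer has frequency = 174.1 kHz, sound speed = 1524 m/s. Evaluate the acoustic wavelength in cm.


lambda = c/f = 1524 / 174100 = 0.0088 m = 0.88 cm

0.88 cm


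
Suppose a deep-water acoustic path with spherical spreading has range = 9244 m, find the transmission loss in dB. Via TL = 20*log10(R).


TL = 20*log10(9244) = 79.32

79.32 dB


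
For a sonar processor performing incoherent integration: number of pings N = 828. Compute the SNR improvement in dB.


Gain = 5*log10(828) = 14.59

14.59 dB


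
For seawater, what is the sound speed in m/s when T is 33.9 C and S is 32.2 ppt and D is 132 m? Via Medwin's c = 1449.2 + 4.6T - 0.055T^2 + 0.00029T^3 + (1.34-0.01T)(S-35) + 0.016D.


c = 1449.2 + 4.6*33.9 - 0.055*33.9^2 + 0.00029*33.9^3 + (1.34 - 0.01*33.9)*(32.2 - 35) + 0.016*132 = 1552.54

1552.54 m/s


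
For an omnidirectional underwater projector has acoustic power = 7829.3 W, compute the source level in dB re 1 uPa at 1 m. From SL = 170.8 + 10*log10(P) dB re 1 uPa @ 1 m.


SL = 170.8 + 10*log10(7829.3) = 170.8 + 38.94 = 209.74

209.74 dB


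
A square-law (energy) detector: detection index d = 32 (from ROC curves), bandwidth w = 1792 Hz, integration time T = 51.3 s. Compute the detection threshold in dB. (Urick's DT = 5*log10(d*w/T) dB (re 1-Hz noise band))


15.24 dB


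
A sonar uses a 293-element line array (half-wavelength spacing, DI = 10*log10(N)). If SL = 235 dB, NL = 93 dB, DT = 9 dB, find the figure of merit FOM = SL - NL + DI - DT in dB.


157.67 dB


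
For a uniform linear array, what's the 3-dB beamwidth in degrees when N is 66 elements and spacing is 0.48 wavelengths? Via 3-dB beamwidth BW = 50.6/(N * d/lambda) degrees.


BW = 50.6 / (66 * 0.48) = 50.6 / 31.68 = 1.6

1.6 deg


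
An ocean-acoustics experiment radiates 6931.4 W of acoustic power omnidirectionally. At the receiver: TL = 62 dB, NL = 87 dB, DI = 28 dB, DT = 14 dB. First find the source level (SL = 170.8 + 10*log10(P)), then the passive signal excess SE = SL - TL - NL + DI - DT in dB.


Step 1: SL = 170.8 + 10*log10(6931.4) = 209.21 dB
Step 2: SE = SL - TL - NL + DI - DT = 209.21 - 62 - 87 + 28 - 14 = 74.21

74.21 dB


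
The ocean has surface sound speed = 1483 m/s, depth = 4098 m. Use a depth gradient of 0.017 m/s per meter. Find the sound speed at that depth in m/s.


1552.666 m/s


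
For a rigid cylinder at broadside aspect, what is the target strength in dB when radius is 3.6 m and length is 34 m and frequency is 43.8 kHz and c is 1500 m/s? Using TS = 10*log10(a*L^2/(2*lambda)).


47.84 dB


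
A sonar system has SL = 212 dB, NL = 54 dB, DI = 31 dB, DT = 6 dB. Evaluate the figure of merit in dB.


FOM = SL - NL + DI - DT = 212 - 54 + 31 - 6 = 183

183 dB


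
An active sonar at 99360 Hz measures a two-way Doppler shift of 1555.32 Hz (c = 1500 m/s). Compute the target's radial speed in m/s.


11.74 m/s


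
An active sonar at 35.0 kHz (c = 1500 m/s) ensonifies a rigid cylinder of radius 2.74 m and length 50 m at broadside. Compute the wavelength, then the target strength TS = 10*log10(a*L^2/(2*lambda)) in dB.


Step 1: lambda = c/f = 1500/35000 = 0.04286 m
Step 2: TS = 10*log10(a*L^2/(2*lambda)) = 10*log10(2.74*50^2/(2*0.04286)) = 49.03

49.03 dB


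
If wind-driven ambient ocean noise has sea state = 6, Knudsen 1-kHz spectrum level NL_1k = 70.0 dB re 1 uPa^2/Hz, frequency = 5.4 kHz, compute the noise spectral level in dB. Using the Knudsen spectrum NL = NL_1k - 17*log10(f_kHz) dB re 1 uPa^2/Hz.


NL = NL_1k - 17*log10(f_kHz) = 70.0 - 17*log10(5.4) = 70.0 - (12.45) = 57.55

57.55 dB


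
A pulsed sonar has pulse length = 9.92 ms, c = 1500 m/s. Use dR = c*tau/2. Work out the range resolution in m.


7.44 m


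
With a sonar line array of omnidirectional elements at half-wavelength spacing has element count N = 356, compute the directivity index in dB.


DI = 10*log10(356) = 25.51

25.51 dB


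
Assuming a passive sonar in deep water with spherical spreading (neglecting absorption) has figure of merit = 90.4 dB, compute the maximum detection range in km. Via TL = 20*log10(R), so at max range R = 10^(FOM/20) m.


33.11 km


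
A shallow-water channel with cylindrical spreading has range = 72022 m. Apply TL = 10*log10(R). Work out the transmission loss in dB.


48.57 dB


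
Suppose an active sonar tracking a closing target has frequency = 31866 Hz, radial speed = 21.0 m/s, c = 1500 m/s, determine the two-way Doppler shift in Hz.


fd = 2*f*v/c = 2 * 31866 * 21.0 / 1500 = 892.25

892.25 Hz


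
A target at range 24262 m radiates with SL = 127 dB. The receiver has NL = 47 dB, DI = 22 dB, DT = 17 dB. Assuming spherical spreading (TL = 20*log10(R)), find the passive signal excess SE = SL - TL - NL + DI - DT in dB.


Step 1: TL = 20*log10(24262) = 87.7 dB
Step 2: SE = 127 - 87.7 - 47 + 22 - 17 = -2.7

-2.7 dB


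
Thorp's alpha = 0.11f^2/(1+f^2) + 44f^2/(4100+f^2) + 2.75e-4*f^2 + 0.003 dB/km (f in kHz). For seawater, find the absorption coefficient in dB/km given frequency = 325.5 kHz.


71.61 dB/km


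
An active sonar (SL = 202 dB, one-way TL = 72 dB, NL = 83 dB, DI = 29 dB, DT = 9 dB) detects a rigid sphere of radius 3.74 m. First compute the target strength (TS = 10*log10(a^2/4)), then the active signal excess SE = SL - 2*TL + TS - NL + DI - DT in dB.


Step 1: TS = 10*log10(3.74^2/4) = 5.44 dB
Step 2: SE = SL - 2*TL + TS - NL + DI - DT = 202 - 2*72 + (5.44) - 83 + 29 - 9 = 0.44

0.44 dB


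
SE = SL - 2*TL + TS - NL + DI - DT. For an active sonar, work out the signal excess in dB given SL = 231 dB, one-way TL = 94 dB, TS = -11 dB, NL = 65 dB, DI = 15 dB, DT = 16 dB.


SE = SL - 2*TL + TS - NL + DI - DT = 231 - 2*94 + (-11) - 65 + 15 - 16 = -34

-34 dB


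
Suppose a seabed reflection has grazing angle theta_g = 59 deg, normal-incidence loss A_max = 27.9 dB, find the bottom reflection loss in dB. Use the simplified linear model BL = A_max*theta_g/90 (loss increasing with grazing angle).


BL = A_max * theta_g / 90 = 27.9 * 59 / 90 = 18.29

18.29 dB


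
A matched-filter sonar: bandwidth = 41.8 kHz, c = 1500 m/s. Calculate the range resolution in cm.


1.79 cm


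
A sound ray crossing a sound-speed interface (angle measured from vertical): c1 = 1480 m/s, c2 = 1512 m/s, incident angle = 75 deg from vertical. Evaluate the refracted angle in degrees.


sin(theta2) = (c2/c1)*sin(theta1) = (1512/1480)*sin(75 deg) = 0.98681
theta2 = arcsin(0.98681) = 80.68

80.68 deg


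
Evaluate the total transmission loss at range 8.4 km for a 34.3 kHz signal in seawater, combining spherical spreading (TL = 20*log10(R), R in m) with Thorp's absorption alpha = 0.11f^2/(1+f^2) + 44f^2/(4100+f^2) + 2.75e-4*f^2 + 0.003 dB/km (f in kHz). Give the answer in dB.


Step 1 (Thorp): alpha = 0.11*1176.49/(1+1176.49) + 44*1176.49/(4100+1176.49) + 2.75e-4*1176.49 + 0.003 = 10.247 dB/km
Step 2: TL_spread = 20*log10(8400) = 78.49 dB
Step 3: TL_abs = alpha*R = 10.247 * 8.4 = 86.07 dB
Step 4: TL_total = 78.49 + 86.07 = 164.56

164.56 dB


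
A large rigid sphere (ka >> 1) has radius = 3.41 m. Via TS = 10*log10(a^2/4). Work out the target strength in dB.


TS = 10*log10(3.41^2 / 4) = 10*log10(2.907025) = 4.63

4.63 dB


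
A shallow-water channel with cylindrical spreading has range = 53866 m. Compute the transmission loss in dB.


TL = 10*log10(53866) = 47.31

47.31 dB


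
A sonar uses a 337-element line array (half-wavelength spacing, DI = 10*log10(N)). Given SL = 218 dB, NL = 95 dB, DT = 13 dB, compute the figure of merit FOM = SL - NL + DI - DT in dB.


135.28 dB


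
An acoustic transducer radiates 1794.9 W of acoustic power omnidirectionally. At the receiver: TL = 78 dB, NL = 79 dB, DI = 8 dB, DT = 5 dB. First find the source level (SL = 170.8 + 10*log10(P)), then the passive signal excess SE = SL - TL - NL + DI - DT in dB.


Step 1: SL = 170.8 + 10*log10(1794.9) = 203.34 dB
Step 2: SE = SL - TL - NL + DI - DT = 203.34 - 78 - 79 + 8 - 5 = 49.34

49.34 dB


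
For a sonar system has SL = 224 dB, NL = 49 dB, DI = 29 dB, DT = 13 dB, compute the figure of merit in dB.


FOM = SL - NL + DI - DT = 224 - 49 + 29 - 13 = 191

191 dB


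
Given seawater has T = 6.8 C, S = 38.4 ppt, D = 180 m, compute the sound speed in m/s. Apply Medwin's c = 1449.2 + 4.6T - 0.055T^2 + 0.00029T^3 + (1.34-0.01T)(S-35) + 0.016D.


1485.23 m/s


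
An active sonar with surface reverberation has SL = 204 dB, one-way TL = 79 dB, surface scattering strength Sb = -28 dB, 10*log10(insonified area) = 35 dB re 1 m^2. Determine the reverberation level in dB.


RL = SL - 2*TL + Sb + 10*log10(A) = 204 - 2*79 + (-28) + 35 = 53

53 dB
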